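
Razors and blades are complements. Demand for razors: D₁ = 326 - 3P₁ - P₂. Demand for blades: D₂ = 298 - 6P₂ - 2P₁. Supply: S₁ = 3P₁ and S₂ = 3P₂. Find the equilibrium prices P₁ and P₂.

Market 1: 326 - 3P₁ - P₂ = 3P₁ → 6P₁ + P₂ = 326.
Market 2: 9P₂ + 2P₁ = 298.
Eliminating P₂: 9×(1) − 1×(2) gives 52P₁ = 2636, so P₁ = 659/13.
Back-substitute into (2): P₂ = (298 − 2×659/13) / 9 = 284/13.

P₁ = 659/13, P₂ = 284/13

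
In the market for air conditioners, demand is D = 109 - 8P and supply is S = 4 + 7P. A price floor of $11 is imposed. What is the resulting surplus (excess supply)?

Equilibrium price would be P* = 7, so the floor at 11 binds.
At P = 11: D = 21, S = 81.
Surplus = 81 − 21 = 60.

Surplus = 60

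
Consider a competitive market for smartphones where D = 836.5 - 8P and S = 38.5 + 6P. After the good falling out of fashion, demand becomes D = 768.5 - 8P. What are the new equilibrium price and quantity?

Original equilibrium: P* = 57, Q* = 380.5.
New equilibrium: 768.5 - 8P = 38.5 + 6P, so 730 = 14P and P' = 365/7; Q' = 768.5 − 8(365/7) = 4919/14.

P' = 365/7, Q' = 4919/14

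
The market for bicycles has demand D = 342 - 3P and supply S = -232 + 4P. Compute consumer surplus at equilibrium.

Equilibrium: 342 - 3P = -232 + 4P gives P* = 82, Q* = 96.
Demand choke price (D = 0): P = 114.
CS = ½(114 − 82)(96) = 1536.

Consumer surplus = 1536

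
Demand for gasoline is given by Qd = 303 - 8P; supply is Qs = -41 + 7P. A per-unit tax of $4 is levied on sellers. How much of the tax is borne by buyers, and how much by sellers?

Pre-tax equilibrium: P* = 344/15, Q* = 1793/15.
Tax on sellers shifts supply to Qs = -41 + 7(P − 4) = -69 + 7P.
303 - 8P = -69 + 7P gives buyer price Pb = 24.8; sellers receive Ps = 24.8 − 4 = 20.8.
New quantity: Q = 303 − 8(24.8) = 104.6.
Buyer burden = 24.8 − 344/15 = 28/15; seller burden = 344/15 − 20.8 = 32/15.

Buyers bear 28/15, sellers bear 32/15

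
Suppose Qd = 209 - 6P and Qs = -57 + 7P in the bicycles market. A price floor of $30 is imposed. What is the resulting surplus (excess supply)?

Surplus = 124

Equilibrium price would be P* = 266/13, so the floor at 30 binds.
At P = 30: Qd = 29, Qs = 153.
Surplus = 153 − 29 = 124.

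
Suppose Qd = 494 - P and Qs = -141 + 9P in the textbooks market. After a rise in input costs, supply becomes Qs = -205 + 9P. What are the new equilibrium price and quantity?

Original equilibrium: P* = 63.5, Q* = 430.5.
New equilibrium: 494 - P = -205 + 9P, so 699 = 10P and P' = 69.9; Q' = 494 − 1(69.9) = 424.1.

P' = 69.9, Q' = 424.1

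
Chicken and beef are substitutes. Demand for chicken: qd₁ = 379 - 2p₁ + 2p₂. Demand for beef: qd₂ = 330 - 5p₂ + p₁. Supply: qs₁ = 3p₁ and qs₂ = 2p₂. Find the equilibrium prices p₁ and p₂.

Market 1: 379 - 2p₁ + 2p₂ = 3p₁ → 5p₁ - 2p₂ = 379.
Market 2: 7p₂ - p₁ = 330.
Eliminating p₂: 7×(1) + 2×(2) gives 33p₁ = 3313, so p₁ = 3313/33.
Back-substitute into (2): p₂ = (330 + 1×3313/33) / 7 = 2029/33.

p₁ = 3313/33, p₂ = 2029/33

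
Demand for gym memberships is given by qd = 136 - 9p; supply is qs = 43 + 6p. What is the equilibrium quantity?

Set qd = qs: 136 - 9p = 43 + 6p.
93 = 15p, so p* = 6.2.
q* = 136 − 9(6.2) = 80.2.

q* = 80.2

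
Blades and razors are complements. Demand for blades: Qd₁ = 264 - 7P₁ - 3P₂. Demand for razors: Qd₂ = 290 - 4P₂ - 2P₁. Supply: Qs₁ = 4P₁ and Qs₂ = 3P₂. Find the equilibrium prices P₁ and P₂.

P₁ = 978/71, P₂ = 2662/71

Market 1: 264 - 7P₁ - 3P₂ = 4P₁ → 11P₁ + 3P₂ = 264.
Market 2: 7P₂ + 2P₁ = 290.
Eliminating P₂: 7×(1) − 3×(2) gives 71P₁ = 978, so P₁ = 978/71.
Back-substitute into (2): P₂ = (290 − 2×978/71) / 7 = 2662/71.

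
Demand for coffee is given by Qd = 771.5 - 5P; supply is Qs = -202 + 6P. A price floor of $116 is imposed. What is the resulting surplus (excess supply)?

Surplus = 302.5

Equilibrium price would be P* = 88.5, so the floor at 116 binds.
At P = 116: Qd = 191.5, Qs = 494.
Surplus = 494 − 191.5 = 302.5.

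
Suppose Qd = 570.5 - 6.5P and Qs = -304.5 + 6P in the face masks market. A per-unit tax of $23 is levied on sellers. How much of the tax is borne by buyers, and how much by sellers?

Pre-tax equilibrium: P* = 70, Q* = 115.5.
Tax on sellers shifts supply to Qs = -304.5 + 6(P − 23) = -442.5 + 6P.
570.5 - 6.5P = -442.5 + 6P gives buyer price Pb = 81.04; sellers receive Ps = 81.04 − 23 = 58.04.
New quantity: Q = 570.5 − 6.5(81.04) = 43.74.
Buyer burden = 81.04 − 70 = 11.04; seller burden = 70 − 58.04 = 11.96.

Buyers bear $11.04, sellers bear $11.96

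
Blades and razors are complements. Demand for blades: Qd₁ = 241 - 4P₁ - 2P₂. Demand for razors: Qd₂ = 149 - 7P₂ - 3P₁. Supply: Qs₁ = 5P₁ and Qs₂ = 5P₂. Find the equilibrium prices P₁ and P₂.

Market 1: 241 - 4P₁ - 2P₂ = 5P₁ → 9P₁ + 2P₂ = 241.
Market 2: 12P₂ + 3P₁ = 149.
Eliminating P₂: 12×(1) − 2×(2) gives 102P₁ = 2594, so P₁ = 1297/51.
Back-substitute into (2): P₂ = (149 − 3×1297/51) / 12 = 103/17.

P₁ = 1297/51, P₂ = 103/17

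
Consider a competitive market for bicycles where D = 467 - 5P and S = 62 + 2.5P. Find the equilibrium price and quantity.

P* = 54, Q* = 197

Set D = S: 467 - 5P = 62 + 2.5P.
405 = 7.5P, so P* = 54.
Q* = 467 − 5(54) = 197.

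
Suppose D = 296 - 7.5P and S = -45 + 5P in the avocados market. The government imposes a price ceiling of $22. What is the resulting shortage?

Shortage = 66

Equilibrium price would be P* = 27.28, so the ceiling at 22 binds.
At P = 22: D = 296 − 7.5(22) = 131, S = -45 + 5(22) = 65.
Shortage = 131 − 65 = 66.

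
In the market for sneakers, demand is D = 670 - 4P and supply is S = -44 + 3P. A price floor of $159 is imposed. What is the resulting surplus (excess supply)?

Surplus = 399

Equilibrium price would be P* = 102, so the floor at 159 binds.
At P = 159: D = 34, S = 433.
Surplus = 433 − 34 = 399.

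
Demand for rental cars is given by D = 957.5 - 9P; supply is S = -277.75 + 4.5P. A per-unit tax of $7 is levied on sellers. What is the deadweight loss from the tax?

Deadweight loss = 73.5

Pre-tax equilibrium: P* = 91.5, Q* = 134.
Tax on sellers shifts supply to S = -277.75 + 4.5(P − 7) = -309.25 + 4.5P.
957.5 - 9P = -309.25 + 4.5P gives buyer price Pb = 563/6; sellers receive Ps = 563/6 − 7 = 521/6.
New quantity: Q = 957.5 − 9(563/6) = 113.
DWL = ½ × 7 × (134 − 113) = 73.5.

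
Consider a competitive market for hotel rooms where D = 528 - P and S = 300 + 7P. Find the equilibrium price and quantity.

P* = 28.5, Q* = 499.5

Set D = S: 528 - P = 300 + 7P.
228 = 8P, so P* = 28.5.
Q* = 528 − 1(28.5) = 499.5.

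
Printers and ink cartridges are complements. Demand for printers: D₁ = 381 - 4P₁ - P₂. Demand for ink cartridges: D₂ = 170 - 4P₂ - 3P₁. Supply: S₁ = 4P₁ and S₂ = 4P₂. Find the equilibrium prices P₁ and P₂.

Market 1: 381 - 4P₁ - P₂ = 4P₁ → 8P₁ + P₂ = 381.
Market 2: 8P₂ + 3P₁ = 170.
Eliminating P₂: 8×(1) − 1×(2) gives 61P₁ = 2878, so P₁ = 2878/61.
Back-substitute into (2): P₂ = (170 − 3×2878/61) / 8 = 217/61.

P₁ = 2878/61, P₂ = 217/61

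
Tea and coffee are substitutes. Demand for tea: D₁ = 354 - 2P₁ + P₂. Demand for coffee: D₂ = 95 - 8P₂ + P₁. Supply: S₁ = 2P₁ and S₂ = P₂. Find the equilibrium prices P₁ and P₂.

Market 1: 354 - 2P₁ + P₂ = 2P₁ → 4P₁ - P₂ = 354.
Market 2: 9P₂ - P₁ = 95.
Eliminating P₂: 9×(1) + 1×(2) gives 35P₁ = 3281, so P₁ = 3281/35.
Back-substitute into (2): P₂ = (95 + 1×3281/35) / 9 = 734/35.

P₁ = 3281/35, P₂ = 734/35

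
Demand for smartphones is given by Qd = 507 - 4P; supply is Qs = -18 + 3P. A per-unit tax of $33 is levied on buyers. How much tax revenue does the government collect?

Pre-tax equilibrium: P* = 75, Q* = 207.
Tax on buyers shifts demand to Qd = 507 − 4(P + 33) = 375 - 4P.
375 - 4P = -18 + 3P gives seller price Ps = 393/7; buyers pay Pb = 393/7 + 33 = 624/7.
New quantity: Q = 507 − 4(624/7) = 1053/7.
Revenue = 33 × 1053/7 = 34749/7.

Tax revenue = 34749/7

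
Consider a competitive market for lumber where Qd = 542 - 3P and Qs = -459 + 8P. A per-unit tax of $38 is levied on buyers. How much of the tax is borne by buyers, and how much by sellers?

Pre-tax equilibrium: P* = 91, Q* = 269.
Tax on buyers shifts demand to Qd = 542 − 3(P + 38) = 428 - 3P.
428 - 3P = -459 + 8P gives seller price Ps = 887/11; buyers pay Pb = 887/11 + 38 = 1305/11.
New quantity: Q = 542 − 3(1305/11) = 2047/11.
Buyer burden = 1305/11 − 91 = 304/11; seller burden = 91 − 887/11 = 114/11.

Buyers bear 304/11, sellers bear 114/11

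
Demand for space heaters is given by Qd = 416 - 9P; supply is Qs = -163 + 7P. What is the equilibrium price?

Set Qd = Qs: 416 - 9P = -163 + 7P.
579 = 16P, so P* = 36.1875.
Q* = 416 − 9(36.1875) = 90.3125.

P* = 36.1875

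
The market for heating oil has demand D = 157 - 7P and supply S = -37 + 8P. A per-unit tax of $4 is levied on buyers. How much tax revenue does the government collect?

Tax revenue = 3092/15

Pre-tax equilibrium: P* = 194/15, Q* = 997/15.
Tax on buyers shifts demand to D = 157 − 7(P + 4) = 129 - 7P.
129 - 7P = -37 + 8P gives seller price Ps = 166/15; buyers pay Pb = 166/15 + 4 = 226/15.
New quantity: Q = 157 − 7(226/15) = 773/15.
Revenue = 4 × 773/15 = 3092/15.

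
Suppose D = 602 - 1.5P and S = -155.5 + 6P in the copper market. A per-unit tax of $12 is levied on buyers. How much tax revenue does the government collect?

Pre-tax equilibrium: P* = 101, Q* = 450.5.
Tax on buyers shifts demand to D = 602 − 1.5(P + 12) = 584 - 1.5P.
584 - 1.5P = -155.5 + 6P gives seller price Ps = 98.6; buyers pay Pb = 98.6 + 12 = 110.6.
New quantity: Q = 602 − 1.5(110.6) = 436.1.
Revenue = 12 × 436.1 = 5233.2.

Tax revenue = 5233.2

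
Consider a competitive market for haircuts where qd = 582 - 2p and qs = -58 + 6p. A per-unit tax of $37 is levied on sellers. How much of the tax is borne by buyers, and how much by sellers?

Pre-tax equilibrium: p* = 80, q* = 422.
Tax on sellers shifts supply to qs = -58 + 6(p − 37) = -280 + 6p.
582 - 2p = -280 + 6p gives buyer price pb = 107.75; sellers receive ps = 107.75 − 37 = 70.75.
New quantity: q = 582 − 2(107.75) = 366.5.
Buyer burden = 107.75 − 80 = 27.75; seller burden = 80 − 70.75 = 9.25.

Buyers bear $27.75, sellers bear $9.25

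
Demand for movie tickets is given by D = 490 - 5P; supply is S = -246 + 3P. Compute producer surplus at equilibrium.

Equilibrium: 490 - 5P = -246 + 3P gives P* = 92, Q* = 30.
Supply starts at P = 82 (where S = 0).
PS = ½(92 − 82)(30) = 150.

Producer surplus = 150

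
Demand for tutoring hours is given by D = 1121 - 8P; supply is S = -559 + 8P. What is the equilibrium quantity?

Set D = S: 1121 - 8P = -559 + 8P.
1680 = 16P, so P* = 105.
Q* = 1121 − 8(105) = 281.

Q* = 281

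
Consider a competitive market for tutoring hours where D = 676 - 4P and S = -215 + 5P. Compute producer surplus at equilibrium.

Producer surplus = 7840

Equilibrium: 676 - 4P = -215 + 5P gives P* = 99, Q* = 280.
Supply starts at P = 43 (where S = 0).
PS = ½(99 − 43)(280) = 7840.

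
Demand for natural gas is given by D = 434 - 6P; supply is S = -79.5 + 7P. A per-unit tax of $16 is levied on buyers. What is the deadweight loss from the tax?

Deadweight loss = 5376/13

Pre-tax equilibrium: P* = 39.5, Q* = 197.
Tax on buyers shifts demand to D = 434 − 6(P + 16) = 338 - 6P.
338 - 6P = -79.5 + 7P gives seller price Ps = 835/26; buyers pay Pb = 835/26 + 16 = 1251/26.
New quantity: Q = 434 − 6(1251/26) = 1889/13.
DWL = ½ × 16 × (197 − 1889/13) = 5376/13.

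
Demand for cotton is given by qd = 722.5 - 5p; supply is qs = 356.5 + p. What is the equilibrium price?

p* = 61

Set qd = qs: 722.5 - 5p = 356.5 + p.
366 = 6p, so p* = 61.
q* = 722.5 − 5(61) = 417.5.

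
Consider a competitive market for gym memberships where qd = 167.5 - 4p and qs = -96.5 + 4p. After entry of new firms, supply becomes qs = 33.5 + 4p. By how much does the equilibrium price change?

Original equilibrium: p* = 33, q* = 35.5.
New equilibrium: 167.5 - 4p = 33.5 + 4p, so 134 = 8p and p' = 16.75; q' = 167.5 − 4(16.75) = 100.5.
Change in price: 16.75 − 33 = -16.25.

Δp = -16.25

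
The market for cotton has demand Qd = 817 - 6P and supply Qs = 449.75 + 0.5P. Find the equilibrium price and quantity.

Set Qd = Qs: 817 - 6P = 449.75 + 0.5P.
367.25 = 6.5P, so P* = 56.5.
Q* = 817 − 6(56.5) = 478.

P* = 56.5, Q* = 478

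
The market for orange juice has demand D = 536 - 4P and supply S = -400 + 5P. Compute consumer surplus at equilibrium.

Equilibrium: 536 - 4P = -400 + 5P gives P* = 104, Q* = 120.
Demand choke price (D = 0): P = 134.
CS = ½(134 − 104)(120) = 1800.

Consumer surplus = 1800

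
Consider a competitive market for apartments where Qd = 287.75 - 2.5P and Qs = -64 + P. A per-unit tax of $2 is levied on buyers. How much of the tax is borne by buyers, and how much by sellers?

Buyers bear 4/7, sellers bear 10/7

Pre-tax equilibrium: P* = 100.5, Q* = 36.5.
Tax on buyers shifts demand to Qd = 287.75 − 2.5(P + 2) = 282.75 - 2.5P.
282.75 - 2.5P = -64 + P gives seller price Ps = 1387/14; buyers pay Pb = 1387/14 + 2 = 1415/14.
New quantity: Q = 287.75 − 2.5(1415/14) = 491/14.
Buyer burden = 1415/14 − 100.5 = 4/7; seller burden = 100.5 − 1387/14 = 10/7.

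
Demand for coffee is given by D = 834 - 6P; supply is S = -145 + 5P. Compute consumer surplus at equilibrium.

Consumer surplus = 7500

Equilibrium: 834 - 6P = -145 + 5P gives P* = 89, Q* = 300.
Demand choke price (D = 0): P = 139.
CS = ½(139 − 89)(300) = 7500.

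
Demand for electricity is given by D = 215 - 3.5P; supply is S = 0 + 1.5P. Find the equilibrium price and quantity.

Set D = S: 215 - 3.5P = 0 + 1.5P.
215 = 5P, so P* = 43.
Q* = 215 − 3.5(43) = 64.5.

P* = 43, Q* = 64.5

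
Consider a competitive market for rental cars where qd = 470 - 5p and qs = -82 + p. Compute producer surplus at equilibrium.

Producer surplus = 50

Equilibrium: 470 - 5p = -82 + p gives p* = 92, q* = 10.
Supply starts at p = 82 (where qs = 0).
PS = ½(92 − 82)(10) = 50.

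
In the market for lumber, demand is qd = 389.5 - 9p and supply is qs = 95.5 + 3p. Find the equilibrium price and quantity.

p* = 24.5, q* = 169

Set qd = qs: 389.5 - 9p = 95.5 + 3p.
294 = 12p, so p* = 24.5.
q* = 389.5 − 9(24.5) = 169.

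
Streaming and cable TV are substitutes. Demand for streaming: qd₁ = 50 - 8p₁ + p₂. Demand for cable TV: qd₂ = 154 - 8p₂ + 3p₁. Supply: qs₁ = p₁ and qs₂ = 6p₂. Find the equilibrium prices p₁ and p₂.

Market 1: 50 - 8p₁ + p₂ = p₁ → 9p₁ - p₂ = 50.
Market 2: 14p₂ - 3p₁ = 154.
Eliminating p₂: 14×(1) + 1×(2) gives 123p₁ = 854, so p₁ = 854/123.
Back-substitute into (2): p₂ = (154 + 3×854/123) / 14 = 512/41.

p₁ = 854/123, p₂ = 512/41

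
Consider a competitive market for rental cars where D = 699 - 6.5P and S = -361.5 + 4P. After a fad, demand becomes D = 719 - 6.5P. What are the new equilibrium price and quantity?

P' = 2161/21, Q' = 2105/42

Original equilibrium: P* = 101, Q* = 42.5.
New equilibrium: 719 - 6.5P = -361.5 + 4P, so 1080.5 = 10.5P and P' = 2161/21; Q' = 719 − 6.5(2161/21) = 2105/42.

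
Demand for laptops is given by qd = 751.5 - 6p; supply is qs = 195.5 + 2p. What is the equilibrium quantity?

q* = 334.5

Set qd = qs: 751.5 - 6p = 195.5 + 2p.
556 = 8p, so p* = 69.5.
q* = 751.5 − 6(69.5) = 334.5.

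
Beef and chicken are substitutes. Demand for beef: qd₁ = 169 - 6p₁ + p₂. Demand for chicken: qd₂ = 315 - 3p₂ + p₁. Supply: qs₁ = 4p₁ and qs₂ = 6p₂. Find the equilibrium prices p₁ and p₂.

p₁ = 1836/89, p₂ = 3319/89

Market 1: 169 - 6p₁ + p₂ = 4p₁ → 10p₁ - p₂ = 169.
Market 2: 9p₂ - p₁ = 315.
Eliminating p₂: 9×(1) + 1×(2) gives 89p₁ = 1836, so p₁ = 1836/89.
Back-substitute into (2): p₂ = (315 + 1×1836/89) / 9 = 3319/89.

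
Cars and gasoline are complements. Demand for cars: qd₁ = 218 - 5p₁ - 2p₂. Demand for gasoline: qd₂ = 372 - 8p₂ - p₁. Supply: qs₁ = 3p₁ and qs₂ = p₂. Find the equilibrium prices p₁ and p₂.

p₁ = 17.4, p₂ = 39.4

Market 1: 218 - 5p₁ - 2p₂ = 3p₁ → 8p₁ + 2p₂ = 218.
Market 2: 9p₂ + p₁ = 372.
Eliminating p₂: 9×(1) − 2×(2) gives 70p₁ = 1218, so p₁ = 17.4.
Back-substitute into (2): p₂ = (372 − 1×17.4) / 9 = 39.4.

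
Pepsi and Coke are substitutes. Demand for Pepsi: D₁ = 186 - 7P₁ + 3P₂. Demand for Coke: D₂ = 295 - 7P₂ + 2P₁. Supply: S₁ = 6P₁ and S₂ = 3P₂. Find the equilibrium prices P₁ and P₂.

Market 1: 186 - 7P₁ + 3P₂ = 6P₁ → 13P₁ - 3P₂ = 186.
Market 2: 10P₂ - 2P₁ = 295.
Eliminating P₂: 10×(1) + 3×(2) gives 124P₁ = 2745, so P₁ = 2745/124.
Back-substitute into (2): P₂ = (295 + 2×2745/124) / 10 = 4207/124.

P₁ = 2745/124, P₂ = 4207/124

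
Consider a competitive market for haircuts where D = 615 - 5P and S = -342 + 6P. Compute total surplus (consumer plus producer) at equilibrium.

Total surplus = 5940

Equilibrium: 615 - 5P = -342 + 6P gives P* = 87, Q* = 180.
Demand choke price: P = 123; supply starts at P = 57.
CS = ½(123 − 87)(180) = 3240; PS = ½(87 − 57)(180) = 2700.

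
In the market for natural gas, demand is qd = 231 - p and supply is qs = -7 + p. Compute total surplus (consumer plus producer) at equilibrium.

Total surplus = 12544

Equilibrium: 231 - p = -7 + p gives p* = 119, q* = 112.
Demand choke price: p = 231; supply starts at p = 7.
CS = ½(231 − 119)(112) = 6272; PS = ½(119 − 7)(112) = 6272.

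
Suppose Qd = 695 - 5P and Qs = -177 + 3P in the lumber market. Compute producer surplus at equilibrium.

Equilibrium: 695 - 5P = -177 + 3P gives P* = 109, Q* = 150.
Supply starts at P = 59 (where Qs = 0).
PS = ½(109 − 59)(150) = 3750.

Producer surplus = 3750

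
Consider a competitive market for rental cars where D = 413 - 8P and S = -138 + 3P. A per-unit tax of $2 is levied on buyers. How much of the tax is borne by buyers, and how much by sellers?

Buyers bear 6/11, sellers bear 16/11

Pre-tax equilibrium: P* = 551/11, Q* = 135/11.
Tax on buyers shifts demand to D = 413 − 8(P + 2) = 397 - 8P.
397 - 8P = -138 + 3P gives seller price Ps = 535/11; buyers pay Pb = 535/11 + 2 = 557/11.
New quantity: Q = 413 − 8(557/11) = 87/11.
Buyer burden = 557/11 − 551/11 = 6/11; seller burden = 551/11 − 535/11 = 16/11.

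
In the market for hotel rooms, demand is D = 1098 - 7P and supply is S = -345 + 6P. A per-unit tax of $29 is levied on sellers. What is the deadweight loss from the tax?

Deadweight loss = 17661/13

Pre-tax equilibrium: P* = 111, Q* = 321.
Tax on sellers shifts supply to S = -345 + 6(P − 29) = -519 + 6P.
1098 - 7P = -519 + 6P gives buyer price Pb = 1617/13; sellers receive Ps = 1617/13 − 29 = 1240/13.
New quantity: Q = 1098 − 7(1617/13) = 2955/13.
DWL = ½ × 29 × (321 − 2955/13) = 17661/13.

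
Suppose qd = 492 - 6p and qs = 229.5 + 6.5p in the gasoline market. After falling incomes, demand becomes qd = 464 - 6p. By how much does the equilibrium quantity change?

Δq = -14.56

Original equilibrium: p* = 21, q* = 366.
New equilibrium: 464 - 6p = 229.5 + 6.5p, so 234.5 = 12.5p and p' = 18.76; q' = 464 − 6(18.76) = 351.44.
Change in quantity: 351.44 − 366 = -14.56.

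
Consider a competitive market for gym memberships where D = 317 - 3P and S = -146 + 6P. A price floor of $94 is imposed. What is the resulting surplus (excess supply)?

Equilibrium price would be P* = 463/9, so the floor at 94 binds.
At P = 94: D = 35, S = 418.
Surplus = 418 − 35 = 383.

Surplus = 383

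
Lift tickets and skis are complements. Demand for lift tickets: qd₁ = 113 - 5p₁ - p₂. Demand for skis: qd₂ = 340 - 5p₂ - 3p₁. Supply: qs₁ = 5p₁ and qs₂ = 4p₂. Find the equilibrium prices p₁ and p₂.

p₁ = 677/87, p₂ = 3061/87

Market 1: 113 - 5p₁ - p₂ = 5p₁ → 10p₁ + p₂ = 113.
Market 2: 9p₂ + 3p₁ = 340.
Eliminating p₂: 9×(1) − 1×(2) gives 87p₁ = 677, so p₁ = 677/87.
Back-substitute into (2): p₂ = (340 − 3×677/87) / 9 = 3061/87.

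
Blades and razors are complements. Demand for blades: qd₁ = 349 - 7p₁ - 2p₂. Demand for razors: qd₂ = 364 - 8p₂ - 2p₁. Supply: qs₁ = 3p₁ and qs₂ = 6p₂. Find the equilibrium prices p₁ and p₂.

p₁ = 2079/68, p₂ = 1471/68

Market 1: 349 - 7p₁ - 2p₂ = 3p₁ → 10p₁ + 2p₂ = 349.
Market 2: 14p₂ + 2p₁ = 364.
Eliminating p₂: 14×(1) − 2×(2) gives 136p₁ = 4158, so p₁ = 2079/68.
Back-substitute into (2): p₂ = (364 − 2×2079/68) / 14 = 1471/68.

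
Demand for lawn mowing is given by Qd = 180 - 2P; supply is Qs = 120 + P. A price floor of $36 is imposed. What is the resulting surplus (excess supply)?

Equilibrium price would be P* = 20, so the floor at 36 binds.
At P = 36: Qd = 108, Qs = 156.
Surplus = 156 − 108 = 48.

Surplus = 48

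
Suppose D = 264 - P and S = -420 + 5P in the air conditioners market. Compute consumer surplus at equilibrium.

Consumer surplus = 11250

Equilibrium: 264 - P = -420 + 5P gives P* = 114, Q* = 150.
Demand choke price (D = 0): P = 264.
CS = ½(264 − 114)(150) = 11250.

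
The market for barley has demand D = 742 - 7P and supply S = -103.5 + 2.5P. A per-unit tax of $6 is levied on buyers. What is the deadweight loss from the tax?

Pre-tax equilibrium: P* = 89, Q* = 119.
Tax on buyers shifts demand to D = 742 − 7(P + 6) = 700 - 7P.
700 - 7P = -103.5 + 2.5P gives seller price Ps = 1607/19; buyers pay Pb = 1607/19 + 6 = 1721/19.
New quantity: Q = 742 − 7(1721/19) = 2051/19.
DWL = ½ × 6 × (119 − 2051/19) = 630/19.

Deadweight loss = 630/19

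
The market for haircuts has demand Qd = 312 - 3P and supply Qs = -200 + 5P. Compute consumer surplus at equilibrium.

Equilibrium: 312 - 3P = -200 + 5P gives P* = 64, Q* = 120.
Demand choke price (Qd = 0): P = 104.
CS = ½(104 − 64)(120) = 2400.

Consumer surplus = 2400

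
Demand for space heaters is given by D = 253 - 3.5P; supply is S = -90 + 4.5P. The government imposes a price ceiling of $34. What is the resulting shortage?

Equilibrium price would be P* = 42.875, so the ceiling at 34 binds.
At P = 34: D = 253 − 3.5(34) = 134, S = -90 + 4.5(34) = 63.
Shortage = 134 − 63 = 71.

Shortage = 71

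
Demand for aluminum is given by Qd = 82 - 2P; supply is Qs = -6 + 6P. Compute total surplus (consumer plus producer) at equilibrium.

Total surplus = 1200

Equilibrium: 82 - 2P = -6 + 6P gives P* = 11, Q* = 60.
Demand choke price: P = 41; supply starts at P = 1.
CS = ½(41 − 11)(60) = 900; PS = ½(11 − 1)(60) = 300.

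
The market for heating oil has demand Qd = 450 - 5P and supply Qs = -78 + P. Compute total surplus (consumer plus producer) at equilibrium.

Equilibrium: 450 - 5P = -78 + P gives P* = 88, Q* = 10.
Demand choke price: P = 90; supply starts at P = 78.
CS = ½(90 − 88)(10) = 10; PS = ½(88 − 78)(10) = 50.

Total surplus = 60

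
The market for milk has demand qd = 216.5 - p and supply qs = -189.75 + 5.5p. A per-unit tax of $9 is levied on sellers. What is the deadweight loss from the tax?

Pre-tax equilibrium: p* = 62.5, q* = 154.
Tax on sellers shifts supply to qs = -189.75 + 5.5(p − 9) = -239.25 + 5.5p.
216.5 - p = -239.25 + 5.5p gives buyer price pb = 1823/26; sellers receive ps = 1823/26 − 9 = 1589/26.
New quantity: q = 216.5 − 1(1823/26) = 1903/13.
DWL = ½ × 9 × (154 − 1903/13) = 891/26.

Deadweight loss = 891/26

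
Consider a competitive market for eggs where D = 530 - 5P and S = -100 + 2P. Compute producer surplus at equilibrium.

Producer surplus = 1600

Equilibrium: 530 - 5P = -100 + 2P gives P* = 90, Q* = 80.
Supply starts at P = 50 (where S = 0).
PS = ½(90 − 50)(80) = 1600.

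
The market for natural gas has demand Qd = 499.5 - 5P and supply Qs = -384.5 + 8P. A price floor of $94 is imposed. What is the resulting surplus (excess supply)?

Surplus = 338

Equilibrium price would be P* = 68, so the floor at 94 binds.
At P = 94: Qd = 29.5, Qs = 367.5.
Surplus = 367.5 − 29.5 = 338.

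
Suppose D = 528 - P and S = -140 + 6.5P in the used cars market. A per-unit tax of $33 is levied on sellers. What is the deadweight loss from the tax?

Deadweight loss = 471.9

Pre-tax equilibrium: P* = 1336/15, Q* = 6584/15.
Tax on sellers shifts supply to S = -140 + 6.5(P − 33) = -354.5 + 6.5P.
528 - P = -354.5 + 6.5P gives buyer price Pb = 353/3; sellers receive Ps = 353/3 − 33 = 254/3.
New quantity: Q = 528 − 1(353/3) = 1231/3.
DWL = ½ × 33 × (6584/15 − 1231/3) = 471.9.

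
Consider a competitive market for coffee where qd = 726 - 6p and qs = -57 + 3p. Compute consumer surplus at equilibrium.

Equilibrium: 726 - 6p = -57 + 3p gives p* = 87, q* = 204.
Demand choke price (qd = 0): p = 121.
CS = ½(121 − 87)(204) = 3468.

Consumer surplus = 3468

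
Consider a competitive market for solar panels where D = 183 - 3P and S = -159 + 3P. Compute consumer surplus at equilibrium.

Equilibrium: 183 - 3P = -159 + 3P gives P* = 57, Q* = 12.
Demand choke price (D = 0): P = 61.
CS = ½(61 − 57)(12) = 24.

Consumer surplus = 24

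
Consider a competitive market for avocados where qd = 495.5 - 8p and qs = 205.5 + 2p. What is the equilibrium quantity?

Set qd = qs: 495.5 - 8p = 205.5 + 2p.
290 = 10p, so p* = 29.
q* = 495.5 − 8(29) = 263.5.

q* = 263.5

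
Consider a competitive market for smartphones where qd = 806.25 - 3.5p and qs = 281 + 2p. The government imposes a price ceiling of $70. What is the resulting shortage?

Equilibrium price would be p* = 95.5, so the ceiling at 70 binds.
At p = 70: qd = 806.25 − 3.5(70) = 561.25, qs = 281 + 2(70) = 421.
Shortage = 561.25 − 421 = 140.25.

Shortage = 140.25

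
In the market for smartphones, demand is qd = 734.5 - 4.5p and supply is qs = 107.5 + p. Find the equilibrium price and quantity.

Set qd = qs: 734.5 - 4.5p = 107.5 + p.
627 = 5.5p, so p* = 114.
q* = 734.5 − 4.5(114) = 221.5.

p* = 114, q* = 221.5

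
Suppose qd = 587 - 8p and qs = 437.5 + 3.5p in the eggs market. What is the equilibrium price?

p* = 13

Set qd = qs: 587 - 8p = 437.5 + 3.5p.
149.5 = 11.5p, so p* = 13.
q* = 587 − 8(13) = 483.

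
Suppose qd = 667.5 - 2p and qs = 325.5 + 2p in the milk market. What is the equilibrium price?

p* = 85.5

Set qd = qs: 667.5 - 2p = 325.5 + 2p.
342 = 4p, so p* = 85.5.
q* = 667.5 − 2(85.5) = 496.5.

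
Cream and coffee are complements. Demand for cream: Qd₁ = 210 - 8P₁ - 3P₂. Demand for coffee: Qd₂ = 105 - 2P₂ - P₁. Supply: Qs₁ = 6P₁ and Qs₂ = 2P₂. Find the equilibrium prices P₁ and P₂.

P₁ = 525/53, P₂ = 1260/53

Market 1: 210 - 8P₁ - 3P₂ = 6P₁ → 14P₁ + 3P₂ = 210.
Market 2: 4P₂ + P₁ = 105.
Eliminating P₂: 4×(1) − 3×(2) gives 53P₁ = 525, so P₁ = 525/53.
Back-substitute into (2): P₂ = (105 − 1×525/53) / 4 = 1260/53.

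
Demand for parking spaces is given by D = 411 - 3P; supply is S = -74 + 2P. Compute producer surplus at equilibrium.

Equilibrium: 411 - 3P = -74 + 2P gives P* = 97, Q* = 120.
Supply starts at P = 37 (where S = 0).
PS = ½(97 − 37)(120) = 3600.

Producer surplus = 3600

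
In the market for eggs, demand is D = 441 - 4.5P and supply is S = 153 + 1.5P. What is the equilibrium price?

P* = 48

Set D = S: 441 - 4.5P = 153 + 1.5P.
288 = 6P, so P* = 48.
Q* = 441 − 4.5(48) = 225.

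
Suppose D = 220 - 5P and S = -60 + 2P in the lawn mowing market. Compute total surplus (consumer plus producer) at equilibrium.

Total surplus = 140

Equilibrium: 220 - 5P = -60 + 2P gives P* = 40, Q* = 20.
Demand choke price: P = 44; supply starts at P = 30.
CS = ½(44 − 40)(20) = 40; PS = ½(40 − 30)(20) = 100.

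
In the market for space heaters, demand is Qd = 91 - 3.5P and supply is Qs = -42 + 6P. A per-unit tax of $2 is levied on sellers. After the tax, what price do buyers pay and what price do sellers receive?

Buyers pay 290/19, sellers receive 252/19

Pre-tax equilibrium: P* = 14, Q* = 42.
Tax on sellers shifts supply to Qs = -42 + 6(P − 2) = -54 + 6P.
91 - 3.5P = -54 + 6P gives buyer price Pb = 290/19; sellers receive Ps = 290/19 − 2 = 252/19.
New quantity: Q = 91 − 3.5(290/19) = 714/19.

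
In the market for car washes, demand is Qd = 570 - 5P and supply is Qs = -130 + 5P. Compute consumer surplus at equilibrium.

Equilibrium: 570 - 5P = -130 + 5P gives P* = 70, Q* = 220.
Demand choke price (Qd = 0): P = 114.
CS = ½(114 − 70)(220) = 4840.

Consumer surplus = 4840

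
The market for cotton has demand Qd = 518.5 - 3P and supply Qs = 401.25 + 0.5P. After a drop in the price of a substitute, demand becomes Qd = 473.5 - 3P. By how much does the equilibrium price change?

Original equilibrium: P* = 33.5, Q* = 418.
New equilibrium: 473.5 - 3P = 401.25 + 0.5P, so 72.25 = 3.5P and P' = 289/14; Q' = 473.5 − 3(289/14) = 2881/7.
Change in price: 289/14 − 33.5 = -90/7.

ΔP = -90/7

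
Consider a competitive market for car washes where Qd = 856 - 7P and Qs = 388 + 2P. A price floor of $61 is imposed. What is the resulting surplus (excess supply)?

Equilibrium price would be P* = 52, so the floor at 61 binds.
At P = 61: Qd = 429, Qs = 510.
Surplus = 510 − 429 = 81.

Surplus = 81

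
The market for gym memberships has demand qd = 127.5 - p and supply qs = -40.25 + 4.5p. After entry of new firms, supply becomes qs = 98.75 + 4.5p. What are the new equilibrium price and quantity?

Original equilibrium: p* = 30.5, q* = 97.
New equilibrium: 127.5 - p = 98.75 + 4.5p, so 28.75 = 5.5p and p' = 115/22; q' = 127.5 − 1(115/22) = 1345/11.

p' = 115/22, q' = 1345/11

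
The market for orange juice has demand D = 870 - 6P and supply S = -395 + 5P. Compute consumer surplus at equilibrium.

Equilibrium: 870 - 6P = -395 + 5P gives P* = 115, Q* = 180.
Demand choke price (D = 0): P = 145.
CS = ½(145 − 115)(180) = 2700.

Consumer surplus = 2700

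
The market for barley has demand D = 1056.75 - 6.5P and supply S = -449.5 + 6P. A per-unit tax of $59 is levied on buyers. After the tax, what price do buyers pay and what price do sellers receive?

Buyers pay $148.82, sellers receive $89.82

Pre-tax equilibrium: P* = 120.5, Q* = 273.5.
Tax on buyers shifts demand to D = 1056.75 − 6.5(P + 59) = 673.25 - 6.5P.
673.25 - 6.5P = -449.5 + 6P gives seller price Ps = 89.82; buyers pay Pb = 89.82 + 59 = 148.82.
New quantity: Q = 1056.75 − 6.5(148.82) = 89.42.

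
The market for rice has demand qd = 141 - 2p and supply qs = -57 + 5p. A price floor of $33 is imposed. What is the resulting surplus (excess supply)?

Surplus = 33

Equilibrium price would be p* = 198/7, so the floor at 33 binds.
At p = 33: qd = 75, qs = 108.
Surplus = 108 − 75 = 33.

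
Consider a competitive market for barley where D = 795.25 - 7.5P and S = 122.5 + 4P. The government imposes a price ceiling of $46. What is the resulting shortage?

Equilibrium price would be P* = 58.5, so the ceiling at 46 binds.
At P = 46: D = 795.25 − 7.5(46) = 450.25, S = 122.5 + 4(46) = 306.5.
Shortage = 450.25 − 306.5 = 143.75.

Shortage = 143.75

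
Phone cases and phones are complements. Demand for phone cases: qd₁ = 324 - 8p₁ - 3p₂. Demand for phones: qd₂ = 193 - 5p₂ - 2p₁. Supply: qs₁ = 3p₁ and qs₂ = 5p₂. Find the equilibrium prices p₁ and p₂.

p₁ = 2661/104, p₂ = 1475/104

Market 1: 324 - 8p₁ - 3p₂ = 3p₁ → 11p₁ + 3p₂ = 324.
Market 2: 10p₂ + 2p₁ = 193.
Eliminating p₂: 10×(1) − 3×(2) gives 104p₁ = 2661, so p₁ = 2661/104.
Back-substitute into (2): p₂ = (193 − 2×2661/104) / 10 = 1475/104.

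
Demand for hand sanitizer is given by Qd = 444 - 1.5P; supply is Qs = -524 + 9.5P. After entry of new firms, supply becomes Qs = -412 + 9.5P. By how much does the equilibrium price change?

ΔP = -112/11

Original equilibrium: P* = 88, Q* = 312.
New equilibrium: 444 - 1.5P = -412 + 9.5P, so 856 = 11P and P' = 856/11; Q' = 444 − 1.5(856/11) = 3600/11.
Change in price: 856/11 − 88 = -112/11.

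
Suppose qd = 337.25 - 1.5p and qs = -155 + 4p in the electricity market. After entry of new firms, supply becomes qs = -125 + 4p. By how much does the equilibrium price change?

Original equilibrium: p* = 89.5, q* = 203.
New equilibrium: 337.25 - 1.5p = -125 + 4p, so 462.25 = 5.5p and p' = 1849/22; q' = 337.25 − 1.5(1849/22) = 2323/11.
Change in price: 1849/22 − 89.5 = -60/11.

Δp = -60/11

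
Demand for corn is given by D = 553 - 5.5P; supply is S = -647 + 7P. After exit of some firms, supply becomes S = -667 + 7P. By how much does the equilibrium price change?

Original equilibrium: P* = 96, Q* = 25.
New equilibrium: 553 - 5.5P = -667 + 7P, so 1220 = 12.5P and P' = 97.6; Q' = 553 − 5.5(97.6) = 16.2.
Change in price: 97.6 − 96 = 1.6.

ΔP = 1.6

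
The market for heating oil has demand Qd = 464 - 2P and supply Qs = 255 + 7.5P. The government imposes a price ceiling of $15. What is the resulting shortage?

Shortage = 66.5

Equilibrium price would be P* = 22, so the ceiling at 15 binds.
At P = 15: Qd = 464 − 2(15) = 434, Qs = 255 + 7.5(15) = 367.5.
Shortage = 434 − 367.5 = 66.5.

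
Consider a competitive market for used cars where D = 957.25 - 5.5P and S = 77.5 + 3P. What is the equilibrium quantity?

Q* = 388

Set D = S: 957.25 - 5.5P = 77.5 + 3P.
879.75 = 8.5P, so P* = 103.5.
Q* = 957.25 − 5.5(103.5) = 388.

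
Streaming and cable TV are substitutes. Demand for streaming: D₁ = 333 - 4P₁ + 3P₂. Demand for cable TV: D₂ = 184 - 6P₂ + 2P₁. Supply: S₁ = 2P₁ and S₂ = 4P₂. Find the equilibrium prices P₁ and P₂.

Market 1: 333 - 4P₁ + 3P₂ = 2P₁ → 6P₁ - 3P₂ = 333.
Market 2: 10P₂ - 2P₁ = 184.
Eliminating P₂: 10×(1) + 3×(2) gives 54P₁ = 3882, so P₁ = 647/9.
Back-substitute into (2): P₂ = (184 + 2×647/9) / 10 = 295/9.

P₁ = 647/9, P₂ = 295/9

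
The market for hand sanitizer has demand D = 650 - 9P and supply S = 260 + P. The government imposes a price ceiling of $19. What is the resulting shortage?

Equilibrium price would be P* = 39, so the ceiling at 19 binds.
At P = 19: D = 650 − 9(19) = 479, S = 260 + 1(19) = 279.
Shortage = 479 − 279 = 200.

Shortage = 200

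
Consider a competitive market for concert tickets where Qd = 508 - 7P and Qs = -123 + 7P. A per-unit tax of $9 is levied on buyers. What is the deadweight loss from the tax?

Deadweight loss = 141.75

Pre-tax equilibrium: P* = 631/14, Q* = 192.5.
Tax on buyers shifts demand to Qd = 508 − 7(P + 9) = 445 - 7P.
445 - 7P = -123 + 7P gives seller price Ps = 284/7; buyers pay Pb = 284/7 + 9 = 347/7.
New quantity: Q = 508 − 7(347/7) = 161.
DWL = ½ × 9 × (192.5 − 161) = 141.75.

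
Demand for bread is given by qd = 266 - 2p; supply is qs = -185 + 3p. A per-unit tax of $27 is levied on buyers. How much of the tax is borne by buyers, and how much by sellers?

Pre-tax equilibrium: p* = 90.2, q* = 85.6.
Tax on buyers shifts demand to qd = 266 − 2(p + 27) = 212 - 2p.
212 - 2p = -185 + 3p gives seller price ps = 79.4; buyers pay pb = 79.4 + 27 = 106.4.
New quantity: q = 266 − 2(106.4) = 53.2.
Buyer burden = 106.4 − 90.2 = 16.2; seller burden = 90.2 − 79.4 = 10.8.

Buyers bear $16.2, sellers bear $10.8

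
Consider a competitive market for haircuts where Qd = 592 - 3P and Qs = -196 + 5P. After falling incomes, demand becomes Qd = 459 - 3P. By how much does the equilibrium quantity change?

Original equilibrium: P* = 98.5, Q* = 296.5.
New equilibrium: 459 - 3P = -196 + 5P, so 655 = 8P and P' = 81.875; Q' = 459 − 3(81.875) = 213.375.
Change in quantity: 213.375 − 296.5 = -83.125.

ΔQ = -83.125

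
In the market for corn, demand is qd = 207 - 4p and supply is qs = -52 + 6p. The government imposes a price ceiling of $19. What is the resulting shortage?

Equilibrium price would be p* = 25.9, so the ceiling at 19 binds.
At p = 19: qd = 207 − 4(19) = 131, qs = -52 + 6(19) = 62.
Shortage = 131 − 62 = 69.

Shortage = 69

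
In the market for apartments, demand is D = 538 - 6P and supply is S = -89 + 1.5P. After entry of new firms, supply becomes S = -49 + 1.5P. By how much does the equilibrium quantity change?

Original equilibrium: P* = 83.6, Q* = 36.4.
New equilibrium: 538 - 6P = -49 + 1.5P, so 587 = 7.5P and P' = 1174/15; Q' = 538 − 6(1174/15) = 68.4.
Change in quantity: 68.4 − 36.4 = 32.

ΔQ = 32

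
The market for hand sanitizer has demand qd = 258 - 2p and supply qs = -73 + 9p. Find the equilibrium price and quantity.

Set qd = qs: 258 - 2p = -73 + 9p.
331 = 11p, so p* = 331/11.
q* = 258 − 2(331/11) = 2176/11.

p* = 331/11, q* = 2176/11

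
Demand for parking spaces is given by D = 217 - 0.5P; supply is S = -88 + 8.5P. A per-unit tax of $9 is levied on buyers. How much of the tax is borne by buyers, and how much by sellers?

Buyers bear $8.5, sellers bear $0.5

Pre-tax equilibrium: P* = 305/9, Q* = 3601/18.
Tax on buyers shifts demand to D = 217 − 0.5(P + 9) = 212.5 - 0.5P.
212.5 - 0.5P = -88 + 8.5P gives seller price Ps = 601/18; buyers pay Pb = 601/18 + 9 = 763/18.
New quantity: Q = 217 − 0.5(763/18) = 7049/36.
Buyer burden = 763/18 − 305/9 = 8.5; seller burden = 305/9 − 601/18 = 0.5.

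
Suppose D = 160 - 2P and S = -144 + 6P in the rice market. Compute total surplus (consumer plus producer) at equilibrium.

Equilibrium: 160 - 2P = -144 + 6P gives P* = 38, Q* = 84.
Demand choke price: P = 80; supply starts at P = 24.
CS = ½(80 − 38)(84) = 1764; PS = ½(38 − 24)(84) = 588.

Total surplus = 2352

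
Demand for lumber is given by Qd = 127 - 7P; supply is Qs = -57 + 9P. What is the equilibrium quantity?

Q* = 46.5

Set Qd = Qs: 127 - 7P = -57 + 9P.
184 = 16P, so P* = 11.5.
Q* = 127 − 7(11.5) = 46.5.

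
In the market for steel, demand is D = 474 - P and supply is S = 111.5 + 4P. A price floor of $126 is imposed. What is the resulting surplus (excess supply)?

Equilibrium price would be P* = 72.5, so the floor at 126 binds.
At P = 126: D = 348, S = 615.5.
Surplus = 615.5 − 348 = 267.5.

Surplus = 267.5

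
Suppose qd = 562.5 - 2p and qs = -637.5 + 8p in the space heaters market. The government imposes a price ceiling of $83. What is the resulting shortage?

Shortage = 370

Equilibrium price would be p* = 120, so the ceiling at 83 binds.
At p = 83: qd = 562.5 − 2(83) = 396.5, qs = -637.5 + 8(83) = 26.5.
Shortage = 396.5 − 26.5 = 370.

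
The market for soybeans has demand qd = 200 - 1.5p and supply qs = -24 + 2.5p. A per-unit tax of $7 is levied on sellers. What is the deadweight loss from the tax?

Pre-tax equilibrium: p* = 56, q* = 116.
Tax on sellers shifts supply to qs = -24 + 2.5(p − 7) = -41.5 + 2.5p.
200 - 1.5p = -41.5 + 2.5p gives buyer price pb = 60.375; sellers receive ps = 60.375 − 7 = 53.375.
New quantity: q = 200 − 1.5(60.375) = 109.4375.
DWL = ½ × 7 × (116 − 109.4375) = 22.96875.

Deadweight loss = 22.96875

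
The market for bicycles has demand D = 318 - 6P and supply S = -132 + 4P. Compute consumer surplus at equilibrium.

Consumer surplus = 192

Equilibrium: 318 - 6P = -132 + 4P gives P* = 45, Q* = 48.
Demand choke price (D = 0): P = 53.
CS = ½(53 − 45)(48) = 192.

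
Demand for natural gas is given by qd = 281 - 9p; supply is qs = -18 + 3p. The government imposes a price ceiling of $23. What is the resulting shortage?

Equilibrium price would be p* = 299/12, so the ceiling at 23 binds.
At p = 23: qd = 281 − 9(23) = 74, qs = -18 + 3(23) = 51.
Shortage = 74 − 51 = 23.

Shortage = 23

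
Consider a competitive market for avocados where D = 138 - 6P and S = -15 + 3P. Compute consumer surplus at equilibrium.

Equilibrium: 138 - 6P = -15 + 3P gives P* = 17, Q* = 36.
Demand choke price (D = 0): P = 23.
CS = ½(23 − 17)(36) = 108.

Consumer surplus = 108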